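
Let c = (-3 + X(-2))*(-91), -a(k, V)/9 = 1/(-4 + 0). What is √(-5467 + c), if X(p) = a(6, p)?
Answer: I*√21595/2 ≈ 73.476*I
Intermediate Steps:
a(k, V) = 9/4 (a(k, V) = -9/(-4 + 0) = -9/(-4) = -9*(-¼) = 9/4)
X(p) = 9/4
c = 273/4 (c = (-3 + 9/4)*(-91) = -¾*(-91) = 273/4 ≈ 68.250)
√(-5467 + c) = √(-5467 + 273/4) = √(-21595/4) = I*√21595/2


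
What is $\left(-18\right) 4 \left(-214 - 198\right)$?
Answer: $29664$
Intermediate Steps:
$\left(-18\right) 4 \left(-214 - 198\right) = \left(-72\right) \left(-412\right) = 29664$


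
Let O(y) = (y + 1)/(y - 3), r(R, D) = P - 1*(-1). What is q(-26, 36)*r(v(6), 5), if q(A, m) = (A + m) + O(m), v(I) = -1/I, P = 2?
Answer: 367/11 ≈ 33.364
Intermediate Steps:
r(R, D) = 3 (r(R, D) = 2 - 1*(-1) = 2 + 1 = 3)
O(y) = (1 + y)/(-3 + y)
q(A, m) = A + m + (1 + m)/(-3 + m) (q(A, m) = (A + m) + (1 + m)/(-3 + m) = A + m + (1 + m)/(-3 + m))
q(-26, 36)*r(v(6), 5) = ((1 + 36 + (-3 + 36)*(-26 + 36))/(-3 + 36))*3 = ((1 + 36 + 33*10)/33)*3 = ((1 + 36 + 330)/33)*3 = ((1/33)*367)*3 = (367/33)*3 = 367/11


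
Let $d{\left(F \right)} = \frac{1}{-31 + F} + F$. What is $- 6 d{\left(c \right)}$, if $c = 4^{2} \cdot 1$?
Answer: $- \frac{478}{5} \approx -95.6$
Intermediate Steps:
$c = 16$ ($c = 16 \cdot 1 = 16$)
$d{\left(F \right)} = F + \frac{1}{-31 + F}$
$- 6 d{\left(c \right)} = - 6 \frac{1 + 16^{2} - 496}{-31 + 16} = - 6 \frac{1 + 256 - 496}{-15} = - 6 \left(\left(- \frac{1}{15}\right) \left(-239\right)\right) = \left(-6\right) \frac{239}{15} = - \frac{478}{5}$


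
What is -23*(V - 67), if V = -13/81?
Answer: 125120/81 ≈ 1544.7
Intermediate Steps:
V = -13/81 (V = -13*1/81 = -13/81 ≈ -0.16049)
-23*(V - 67) = -23*(-13/81 - 67) = -23*(-5440/81) = 125120/81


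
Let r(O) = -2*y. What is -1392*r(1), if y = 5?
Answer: 13920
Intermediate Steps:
r(O) = -10 (r(O) = -2*5 = -10)
-1392*r(1) = -1392*(-10) = 13920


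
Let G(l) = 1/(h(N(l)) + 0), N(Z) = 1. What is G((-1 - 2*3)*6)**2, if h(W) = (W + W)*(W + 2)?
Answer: 1/36 ≈ 0.027778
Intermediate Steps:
h(W) = 2*W*(2 + W) (h(W) = (2*W)*(2 + W) = 2*W*(2 + W))
G(l) = 1/6 (G(l) = 1/(2*1*(2 + 1) + 0) = 1/(2*1*3 + 0) = 1/(6 + 0) = 1/6)
G((-1 - 2*3)*6)**2 = (1/6)**2 = 1/36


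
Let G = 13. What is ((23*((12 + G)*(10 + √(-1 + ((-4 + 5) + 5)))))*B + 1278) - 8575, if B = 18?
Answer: 96203 + 10350*√5 ≈ 1.1935e+5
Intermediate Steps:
((23*((12 + G)*(10 + √(-1 + ((-4 + 5) + 5)))))*B + 1278) - 8575 = ((23*((12 + 13)*(10 + √(-1 + ((-4 + 5) + 5)))))*18 + 1278) - 8575 = ((23*(25*(10 + √(-1 + (1 + 5)))))*18 + 1278) - 8575 = ((23*(25*(10 + √(-1 + 6))))*18 + 1278) - 8575 = ((23*(25*(10 + √5)))*18 + 1278) - 8575 = ((23*(250 + 25*√5))*18 + 1278) - 8575 = ((5750 + 575*√5)*18 + 1278) - 8575 = ((103500 + 10350*√5) + 1278) - 8575 = (104778 + 10350*√5) - 8575 = 96203 + 10350*√5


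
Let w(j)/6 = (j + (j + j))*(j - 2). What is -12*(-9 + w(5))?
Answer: -3132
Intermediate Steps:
w(j) = 18*j*(-2 + j) (w(j) = 6*((j + (j + j))*(j - 2)) = 6*((j + 2*j)*(-2 + j)) = 6*((3*j)*(-2 + j)) = 6*(3*j*(-2 + j)) = 18*j*(-2 + j))
-12*(-9 + w(5)) = -12*(-9 + 18*5*(-2 + 5)) = -12*(-9 + 18*5*3) = -12*(-9 + 270) = -12*261 = -1*3132 = -3132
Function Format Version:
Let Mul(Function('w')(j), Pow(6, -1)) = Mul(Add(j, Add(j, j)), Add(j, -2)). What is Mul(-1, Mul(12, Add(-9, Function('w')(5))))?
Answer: -3132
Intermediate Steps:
Function('w')(j) = Mul(18, j, Add(-2, j)) (Function('w')(j) = Mul(6, Mul(Add(j, Add(j, j)), Add(j, -2))) = Mul(6, Mul(Add(j, Mul(2, j)), Add(-2, j))) = Mul(6, Mul(Mul(3, j), Add(-2, j))) = Mul(6, Mul(3, j, Add(-2, j))) = Mul(18, j, Add(-2, j)))
Mul(-1, Mul(12, Add(-9, Function('w')(5)))) = Mul(-1, Mul(12, Add(-9, Mul(18, 5, Add(-2, 5))))) = Mul(-1, Mul(12, Add(-9, Mul(18, 5, 3)))) = Mul(-1, Mul(12, Add(-9, 270))) = Mul(-1, Mul(12, 261)) = Mul(-1, 3132) = -3132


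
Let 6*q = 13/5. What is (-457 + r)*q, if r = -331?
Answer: -5122/15 ≈ -341.47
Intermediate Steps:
q = 13/30 (q = (13/5)/6 = (13*(⅕))/6 = (⅙)*(13/5) = 13/30 ≈ 0.43333)
(-457 + r)*q = (-457 - 331)*(13/30) = -788*13/30 = -5122/15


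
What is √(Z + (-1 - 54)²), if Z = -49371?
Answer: I*√46346 ≈ 215.28*I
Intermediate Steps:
√(Z + (-1 - 54)²) = √(-49371 + (-1 - 54)²) = √(-49371 + (-55)²) = √(-49371 + 3025) = √(-46346) = I*√46346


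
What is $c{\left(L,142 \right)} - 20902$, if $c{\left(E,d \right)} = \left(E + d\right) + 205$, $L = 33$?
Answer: $-20522$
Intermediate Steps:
$c{\left(E,d \right)} = 205 + E + d$
$c{\left(L,142 \right)} - 20902 = \left(205 + 33 + 142\right) - 20902 = 380 - 20902 = -20522$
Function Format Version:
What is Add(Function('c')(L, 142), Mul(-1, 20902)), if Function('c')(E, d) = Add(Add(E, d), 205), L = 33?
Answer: -20522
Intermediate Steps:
Function('c')(E, d) = Add(205, E, d)
Add(Function('c')(L, 142), Mul(-1, 20902)) = Add(Add(205, 33, 142), Mul(-1, 20902)) = Add(380, -20902) = -20522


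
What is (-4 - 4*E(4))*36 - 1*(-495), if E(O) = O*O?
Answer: -1953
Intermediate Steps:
E(O) = O²
(-4 - 4*E(4))*36 - 1*(-495) = (-4 - 4*4²)*36 - 1*(-495) = (-4 - 4*16)*36 + 495 = (-4 - 64)*36 + 495 = -68*36 + 495 = -2448 + 495 = -1953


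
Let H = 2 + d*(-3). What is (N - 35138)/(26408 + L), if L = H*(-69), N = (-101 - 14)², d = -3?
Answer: -21913/25649 ≈ -0.85434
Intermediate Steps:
N = 13225 (N = (-115)² = 13225)
H = 11 (H = 2 - 3*(-3) = 2 + 9 = 11)
L = -759 (L = 11*(-69) = -759)
(N - 35138)/(26408 + L) = (13225 - 35138)/(26408 - 759) = -21913/25649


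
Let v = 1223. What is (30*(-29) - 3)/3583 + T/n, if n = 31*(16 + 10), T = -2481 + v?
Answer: -2605526/1443949 ≈ -1.8044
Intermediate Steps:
T = -1258 (T = -2481 + 1223 = -1258)
n = 806 (n = 31*26 = 806)
(30*(-29) - 3)/3583 + T/n = (30*(-29) - 3)/3583 - 1258/806 = (-870 - 3)*(1/3583) - 1258*1/806 = -873*1/3583 - 629/403 = -873/3583 - 629/403 = -2605526/1443949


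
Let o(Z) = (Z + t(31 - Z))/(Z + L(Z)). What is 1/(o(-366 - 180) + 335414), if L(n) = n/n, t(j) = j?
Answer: 545/182800599 ≈ 2.9814e-6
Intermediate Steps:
L(n) = 1
o(Z) = 31/(1 + Z) (o(Z) = (Z + (31 - Z))/(Z + 1) = 31/(1 + Z))
1/(o(-366 - 180) + 335414) = 1/(31/(1 + (-366 - 180)) + 335414) = 1/(31/(1 - 546) + 335414) = 1/(31/(-545) + 335414) = 1/(31*(-1/545) + 335414) = 1/(-31/545 + 335414) = 1/(182800599/545) = 545/182800599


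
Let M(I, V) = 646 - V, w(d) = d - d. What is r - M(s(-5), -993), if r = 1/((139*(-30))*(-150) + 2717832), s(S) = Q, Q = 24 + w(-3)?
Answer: -5479721147/3343332 ≈ -1639.0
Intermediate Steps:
w(d) = 0
Q = 24 (Q = 24 + 0 = 24)
s(S) = 24
r = 1/3343332 (r = 1/(-4170*(-150) + 2717832) = 1/(625500 + 2717832) = 1/3343332 ≈ 2.9910e-7)
r - M(s(-5), -993) = 1/3343332 - (646 - 1*(-993)) = 1/3343332 - (646 + 993) = 1/3343332 - 1*1639 = 1/3343332 - 1639 = -5479721147/3343332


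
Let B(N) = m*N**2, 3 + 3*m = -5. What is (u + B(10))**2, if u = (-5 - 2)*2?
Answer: 708964/9 ≈ 78774.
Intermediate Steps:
m = -8/3 (m = -1 + (1/3)*(-5) = -1 - 5/3 = -8/3 ≈ -2.6667)
B(N) = -8*N**2/3
u = -14 (u = -7*2 = -14)
(u + B(10))**2 = (-14 - 8/3*10**2)**2 = (-14 - 8/3*100)**2 = (-14 - 800/3)**2 = (-842/3)**2 = 708964/9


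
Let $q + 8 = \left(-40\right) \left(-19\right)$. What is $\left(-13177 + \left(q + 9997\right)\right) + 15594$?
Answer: $13166$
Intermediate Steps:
$q = 752$ ($q = -8 - -760 = -8 + 760 = 752$)
$\left(-13177 + \left(q + 9997\right)\right) + 15594 = \left(-13177 + \left(752 + 9997\right)\right) + 15594 = \left(-13177 + 10749\right) + 15594 = -2428 + 15594 = 13166$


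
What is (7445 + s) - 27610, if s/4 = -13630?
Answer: -74685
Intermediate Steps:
s = -54520 (s = 4*(-13630) = -54520)
(7445 + s) - 27610 = (7445 - 54520) - 27610 = -47075 - 27610 = -74685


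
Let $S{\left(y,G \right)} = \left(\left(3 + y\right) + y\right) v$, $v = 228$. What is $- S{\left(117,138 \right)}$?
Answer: $-54036$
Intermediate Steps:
$S{\left(y,G \right)} = 684 + 456 y$ ($S{\left(y,G \right)} = \left(\left(3 + y\right) + y\right) 228 = \left(3 + 2 y\right) 228 = 684 + 456 y$)
$- S{\left(117,138 \right)} = - (684 + 456 \cdot 117) = - (684 + 53352) = \left(-1\right) 54036 = -54036$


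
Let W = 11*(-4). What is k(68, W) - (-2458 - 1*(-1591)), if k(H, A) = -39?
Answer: 828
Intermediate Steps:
W = -44
k(68, W) - (-2458 - 1*(-1591)) = -39 - (-2458 - 1*(-1591)) = -39 - (-2458 + 1591) = -39 - 1*(-867) = -39 + 867 = 828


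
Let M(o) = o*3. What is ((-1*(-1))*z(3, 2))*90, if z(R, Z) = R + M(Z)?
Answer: 810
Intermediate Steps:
M(o) = 3*o
z(R, Z) = R + 3*Z
((-1*(-1))*z(3, 2))*90 = ((-1*(-1))*(3 + 3*2))*90 = (1*(3 + 6))*90 = (1*9)*90 = 9*90 = 810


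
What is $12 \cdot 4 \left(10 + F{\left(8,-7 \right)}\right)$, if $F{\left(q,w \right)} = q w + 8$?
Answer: $-1824$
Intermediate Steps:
$F{\left(q,w \right)} = 8 + q w$
$12 \cdot 4 \left(10 + F{\left(8,-7 \right)}\right) = 12 \cdot 4 \left(10 + \left(8 + 8 \left(-7\right)\right)\right) = 48 \left(10 + \left(8 - 56\right)\right) = 48 \left(10 - 48\right) = 48 \left(-38\right) = -1824$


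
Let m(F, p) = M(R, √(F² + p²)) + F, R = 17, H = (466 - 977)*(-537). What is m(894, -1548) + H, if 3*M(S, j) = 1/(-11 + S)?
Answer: 4955419/18 ≈ 2.7530e+5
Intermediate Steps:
H = 274407 (H = -511*(-537) = 274407)
M(S, j) = 1/(3*(-11 + S))
m(F, p) = 1/18 + F (m(F, p) = 1/(3*(-11 + 17)) + F = (⅓)/6 + F = (⅓)*(⅙) + F = 1/18 + F)
m(894, -1548) + H = (1/18 + 894) + 274407 = 16093/18 + 274407 = 4955419/18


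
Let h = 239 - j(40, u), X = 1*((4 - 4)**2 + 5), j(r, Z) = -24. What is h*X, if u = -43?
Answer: 1315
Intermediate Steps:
X = 5 (X = 1*(0**2 + 5) = 1*(0 + 5) = 1*5 = 5)
h = 263 (h = 239 - 1*(-24) = 239 + 24 = 263)
h*X = 263*5 = 1315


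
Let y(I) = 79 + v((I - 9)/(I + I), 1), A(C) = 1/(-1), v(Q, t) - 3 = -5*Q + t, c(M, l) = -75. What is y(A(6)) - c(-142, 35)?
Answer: 133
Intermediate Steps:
v(Q, t) = 3 + t - 5*Q (v(Q, t) = 3 + (-5*Q + t) = 3 + (t - 5*Q) = 3 + t - 5*Q)
A(C) = -1
y(I) = 83 - 5*(-9 + I)/(2*I) (y(I) = 79 + (3 + 1 - 5*(I - 9)/(I + I)) = 79 + (3 + 1 - 5*(-9 + I)/(2*I)) = 79 + (4 - 5*(-9 + I)/(2*I)) = 83 - 5*(-9 + I)/(2*I))
y(A(6)) - c(-142, 35) = (½)*(45 + 161*(-1))/(-1) - 1*(-75) = (½)*(-1)*(45 - 161) + 75 = (½)*(-1)*(-116) + 75 = 58 + 75 = 133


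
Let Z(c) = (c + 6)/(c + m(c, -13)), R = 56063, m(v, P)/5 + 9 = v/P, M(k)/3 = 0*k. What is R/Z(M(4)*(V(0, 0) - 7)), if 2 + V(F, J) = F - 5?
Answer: -840945/2 ≈ -4.2047e+5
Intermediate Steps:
M(k) = 0 (M(k) = 3*(0*k) = 3*0 = 0)
V(F, J) = -7 + F (V(F, J) = -2 + (F - 5) = -2 + (-5 + F) = -7 + F)
m(v, P) = -45 + 5*v/P (m(v, P) = -45 + 5*(v/P) = -45 + 5*v/P)
Z(c) = (6 + c)/(-45 + 8*c/13) (Z(c) = (c + 6)/(c + (-45 + 5*c/(-13))) = (6 + c)/(c + (-45 + 5*c*(-1/13))) = (6 + c)/(c + (-45 - 5*c/13)) = (6 + c)/(-45 + 8*c/13))
R/Z(M(4)*(V(0, 0) - 7)) = 56063/((13*(6 + 0*((-7 + 0) - 7))/(-585 + 8*(0*((-7 + 0) - 7))))) = 56063/((13*(6 + 0*(-7 - 7))/(-585 + 8*(0*(-7 - 7))))) = 56063/((13*(6 + 0*(-14))/(-585 + 8*(0*(-14))))) = 56063/((13*(6 + 0)/(-585 + 8*0))) = 56063/((13*6/(-585 + 0))) = 56063/((13*6/(-585))) = 56063/((13*(-1/585)*6)) = 56063/(-2/15) = 56063*(-15/2) = -840945/2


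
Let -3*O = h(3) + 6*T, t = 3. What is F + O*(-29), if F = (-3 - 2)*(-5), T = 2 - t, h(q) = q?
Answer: -4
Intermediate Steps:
T = -1 (T = 2 - 1*3 = 2 - 3 = -1)
O = 1 (O = -(3 + 6*(-1))/3 = -(3 - 6)/3 = -⅓*(-3) = 1)
F = 25 (F = -5*(-5) = 25)
F + O*(-29) = 25 + 1*(-29) = 25 - 29 = -4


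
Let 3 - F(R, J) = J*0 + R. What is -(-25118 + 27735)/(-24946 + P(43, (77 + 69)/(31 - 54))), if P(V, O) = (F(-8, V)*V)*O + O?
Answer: 60191/642962 ≈ 0.093615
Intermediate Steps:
F(R, J) = 3 - R (F(R, J) = 3 - (J*0 + R) = 3 - (0 + R) = 3 - R)
P(V, O) = O + 11*O*V (P(V, O) = ((3 - 1*(-8))*V)*O + O = ((3 + 8)*V)*O + O = (11*V)*O + O = 11*O*V + O = O + 11*O*V)
-(-25118 + 27735)/(-24946 + P(43, (77 + 69)/(31 - 54))) = -(-25118 + 27735)/(-24946 + ((77 + 69)/(31 - 54))*(1 + 11*43)) = -2617/(-24946 + (146/(-23))*(1 + 473)) = -2617/(-24946 + (146*(-1/23))*474) = -2617/(-24946 - 146/23*474) = -2617/(-24946 - 69204/23) = -2617/(-642962/23) = -2617*(-23)/642962 = -1*(-60191/642962) = 60191/642962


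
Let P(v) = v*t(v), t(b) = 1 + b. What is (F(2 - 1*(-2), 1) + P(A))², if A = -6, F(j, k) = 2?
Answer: 1024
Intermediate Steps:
P(v) = v*(1 + v)
(F(2 - 1*(-2), 1) + P(A))² = (2 - 6*(1 - 6))² = (2 - 6*(-5))² = (2 + 30)² = 32² = 1024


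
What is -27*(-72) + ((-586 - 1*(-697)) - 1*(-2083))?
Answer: 4138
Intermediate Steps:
-27*(-72) + ((-586 - 1*(-697)) - 1*(-2083)) = 1944 + ((-586 + 697) + 2083) = 1944 + (111 + 2083) = 1944 + 2194 = 4138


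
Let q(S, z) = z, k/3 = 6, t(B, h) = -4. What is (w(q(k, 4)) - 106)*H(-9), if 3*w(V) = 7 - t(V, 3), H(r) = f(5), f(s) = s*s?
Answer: -7675/3 ≈ -2558.3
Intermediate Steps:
f(s) = s**2
k = 18 (k = 3*6 = 18)
H(r) = 25 (H(r) = 5**2 = 25)
w(V) = 11/3 (w(V) = (7 - 1*(-4))/3 = (7 + 4)/3 = (1/3)*11 = 11/3)
(w(q(k, 4)) - 106)*H(-9) = (11/3 - 106)*25 = -307/3*25 = -7675/3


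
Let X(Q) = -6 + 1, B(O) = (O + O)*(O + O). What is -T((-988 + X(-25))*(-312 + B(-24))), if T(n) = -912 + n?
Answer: 1978968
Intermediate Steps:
B(O) = 4*O² (B(O) = (2*O)*(2*O) = 4*O²)
X(Q) = -5
-T((-988 + X(-25))*(-312 + B(-24))) = -(-912 + (-988 - 5)*(-312 + 4*(-24)²)) = -(-912 - 993*(-312 + 4*576)) = -(-912 - 993*(-312 + 2304)) = -(-912 - 993*1992) = -(-912 - 1978056) = -1*(-1978968) = 1978968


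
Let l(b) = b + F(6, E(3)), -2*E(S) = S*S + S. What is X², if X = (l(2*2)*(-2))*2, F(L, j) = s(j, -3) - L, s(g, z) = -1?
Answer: 144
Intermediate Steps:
E(S) = -S/2 - S²/2 (E(S) = -(S*S + S)/2 = -(S² + S)/2 = -(S + S²)/2 = -S/2 - S²/2)
F(L, j) = -1 - L
l(b) = -7 + b (l(b) = b + (-1 - 1*6) = b + (-1 - 6) = b - 7 = -7 + b)
X = 12 (X = ((-7 + 2*2)*(-2))*2 = ((-7 + 4)*(-2))*2 = -3*(-2)*2 = 6*2 = 12)
X² = 12² = 144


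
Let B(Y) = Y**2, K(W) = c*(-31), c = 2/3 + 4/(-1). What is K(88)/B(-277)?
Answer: 310/230187 ≈ 0.0013467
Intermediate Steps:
c = -10/3 (c = 2*(1/3) + 4*(-1) = 2/3 - 4 = -10/3 ≈ -3.3333)
K(W) = 310/3 (K(W) = -10/3*(-31) = 310/3)
K(88)/B(-277) = 310/(3*((-277)**2)) = (310/3)/76729 = (310/3)*(1/76729) = 310/230187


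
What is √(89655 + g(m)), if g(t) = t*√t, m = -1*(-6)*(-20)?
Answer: √(89655 - 240*I*√30) ≈ 299.43 - 2.195*I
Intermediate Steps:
m = -120 (m = 6*(-20) = -120)
g(t) = t^(3/2)
√(89655 + g(m)) = √(89655 + (-120)^(3/2)) = √(89655 - 240*I*√30)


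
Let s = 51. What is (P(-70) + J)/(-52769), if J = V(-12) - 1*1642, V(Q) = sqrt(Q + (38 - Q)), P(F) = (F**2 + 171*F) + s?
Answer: 8661/52769 - sqrt(38)/52769 ≈ 0.16401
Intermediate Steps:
P(F) = 51 + F**2 + 171*F (P(F) = (F**2 + 171*F) + 51 = 51 + F**2 + 171*F)
V(Q) = sqrt(38)
J = -1642 + sqrt(38) (J = sqrt(38) - 1*1642 = sqrt(38) - 1642 = -1642 + sqrt(38) ≈ -1635.8)
(P(-70) + J)/(-52769) = ((51 + (-70)**2 + 171*(-70)) + (-1642 + sqrt(38)))/(-52769) = ((51 + 4900 - 11970) + (-1642 + sqrt(38)))*(-1/52769) = (-7019 + (-1642 + sqrt(38)))*(-1/52769) = (-8661 + sqrt(38))*(-1/52769) = 8661/52769 - sqrt(38)/52769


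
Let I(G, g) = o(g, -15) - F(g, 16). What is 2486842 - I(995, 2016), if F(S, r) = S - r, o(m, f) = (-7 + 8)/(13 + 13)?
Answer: 64709891/26 ≈ 2.4888e+6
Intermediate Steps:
o(m, f) = 1/26
I(G, g) = 417/26 - g (I(G, g) = 1/26 - (g - 1*16) = 1/26 - (g - 16) = 1/26 - (-16 + g) = 1/26 + (16 - g) = 417/26 - g)
2486842 - I(995, 2016) = 2486842 - (417/26 - 1*2016) = 2486842 - (417/26 - 2016) = 2486842 - 1*(-51999/26) = 2486842 + 51999/26 = 64709891/26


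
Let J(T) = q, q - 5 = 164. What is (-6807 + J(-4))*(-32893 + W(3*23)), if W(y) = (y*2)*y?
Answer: 155136698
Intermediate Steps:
q = 169 (q = 5 + 164 = 169)
J(T) = 169
W(y) = 2*y² (W(y) = (2*y)*y = 2*y²)
(-6807 + J(-4))*(-32893 + W(3*23)) = (-6807 + 169)*(-32893 + 2*(3*23)²) = -6638*(-32893 + 2*69²) = -6638*(-32893 + 2*4761) = -6638*(-32893 + 9522) = -6638*(-23371) = 155136698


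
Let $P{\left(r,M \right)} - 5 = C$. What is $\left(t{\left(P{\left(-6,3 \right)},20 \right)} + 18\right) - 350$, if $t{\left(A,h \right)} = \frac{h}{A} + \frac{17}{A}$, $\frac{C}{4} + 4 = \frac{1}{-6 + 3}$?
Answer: $-335$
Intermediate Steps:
$C = - \frac{52}{3}$ ($C = -16 + \frac{4}{-6 + 3} = -16 + \frac{4}{-3} = -16 + 4 \left(- \frac{1}{3}\right) = -16 - \frac{4}{3} = - \frac{52}{3} \approx -17.333$)
$P{\left(r,M \right)} = - \frac{37}{3}$ ($P{\left(r,M \right)} = 5 - \frac{52}{3} = - \frac{37}{3}$)
$t{\left(A,h \right)} = \frac{17}{A} + \frac{h}{A}$
$\left(t{\left(P{\left(-6,3 \right)},20 \right)} + 18\right) - 350 = \left(\frac{17 + 20}{- \frac{37}{3}} + 18\right) - 350 = \left(\left(- \frac{3}{37}\right) 37 + 18\right) - 350 = \left(-3 + 18\right) - 350 = 15 - 350 = -335$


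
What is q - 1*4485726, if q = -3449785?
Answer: -7935511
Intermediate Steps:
q - 1*4485726 = -3449785 - 1*4485726 = -3449785 - 4485726 = -7935511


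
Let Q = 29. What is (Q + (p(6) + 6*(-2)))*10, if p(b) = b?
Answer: 230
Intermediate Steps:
(Q + (p(6) + 6*(-2)))*10 = (29 + (6 + 6*(-2)))*10 = (29 + (6 - 12))*10 = (29 - 6)*10 = 23*10 = 230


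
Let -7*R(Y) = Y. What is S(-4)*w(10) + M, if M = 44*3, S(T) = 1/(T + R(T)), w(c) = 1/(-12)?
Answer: 38023/288 ≈ 132.02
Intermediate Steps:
R(Y) = -Y/7
w(c) = -1/12
S(T) = 7/(6*T) (S(T) = 1/(T - T/7) = 1/(6*T/7) = 7/(6*T))
M = 132
S(-4)*w(10) + M = ((7/6)/(-4))*(-1/12) + 132 = ((7/6)*(-1/4))*(-1/12) + 132 = -7/24*(-1/12) + 132 = 7/288 + 132 = 38023/288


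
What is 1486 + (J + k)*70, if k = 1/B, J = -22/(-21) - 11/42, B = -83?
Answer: 127833/83 ≈ 1540.2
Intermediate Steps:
J = 11/14 (J = -22*(-1/21) - 11*1/42 = 22/21 - 11/42 = 11/14 ≈ 0.78571)
k = -1/83 (k = 1/(-83) = -1/83 ≈ -0.012048)
1486 + (J + k)*70 = 1486 + (11/14 - 1/83)*70 = 1486 + (899/1162)*70 = 1486 + 4495/83 = 127833/83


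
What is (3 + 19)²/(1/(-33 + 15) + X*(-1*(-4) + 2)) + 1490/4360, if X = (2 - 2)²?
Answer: -3798283/436 ≈ -8711.7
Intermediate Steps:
X = 0 (X = 0² = 0)
(3 + 19)²/(1/(-33 + 15) + X*(-1*(-4) + 2)) + 1490/4360 = (3 + 19)²/(1/(-33 + 15) + 0*(-1*(-4) + 2)) + 1490/4360 = 22²/(1/(-18) + 0*(4 + 2)) + 1490*(1/4360) = 484/(-1/18 + 0*6) + 149/436 = 484/(-1/18 + 0) + 149/436 = 484/(-1/18) + 149/436 = 484*(-18) + 149/436 = -8712 + 149/436 = -3798283/436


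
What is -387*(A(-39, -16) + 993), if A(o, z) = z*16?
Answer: -285219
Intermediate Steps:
A(o, z) = 16*z
-387*(A(-39, -16) + 993) = -387*(16*(-16) + 993) = -387*(-256 + 993) = -387*737 = -285219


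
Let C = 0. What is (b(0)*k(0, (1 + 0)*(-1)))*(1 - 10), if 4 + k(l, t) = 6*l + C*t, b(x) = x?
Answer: 0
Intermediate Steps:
k(l, t) = -4 + 6*l (k(l, t) = -4 + (6*l + 0*t) = -4 + (6*l + 0) = -4 + 6*l)
(b(0)*k(0, (1 + 0)*(-1)))*(1 - 10) = (0*(-4 + 6*0))*(1 - 10) = (0*(-4 + 0))*(-9) = (0*(-4))*(-9) = 0*(-9) = 0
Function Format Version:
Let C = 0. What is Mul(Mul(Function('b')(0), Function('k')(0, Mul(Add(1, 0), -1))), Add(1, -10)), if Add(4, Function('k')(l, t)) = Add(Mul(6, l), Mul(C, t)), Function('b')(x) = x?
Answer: 0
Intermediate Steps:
Function('k')(l, t) = Add(-4, Mul(6, l)) (Function('k')(l, t) = Add(-4, Add(Mul(6, l), Mul(0, t))) = Add(-4, Add(Mul(6, l), 0)) = Add(-4, Mul(6, l)))
Mul(Mul(Function('b')(0), Function('k')(0, Mul(Add(1, 0), -1))), Add(1, -10)) = Mul(Mul(0, Add(-4, Mul(6, 0))), Add(1, -10)) = Mul(Mul(0, Add(-4, 0)), -9) = Mul(Mul(0, -4), -9) = Mul(0, -9) = 0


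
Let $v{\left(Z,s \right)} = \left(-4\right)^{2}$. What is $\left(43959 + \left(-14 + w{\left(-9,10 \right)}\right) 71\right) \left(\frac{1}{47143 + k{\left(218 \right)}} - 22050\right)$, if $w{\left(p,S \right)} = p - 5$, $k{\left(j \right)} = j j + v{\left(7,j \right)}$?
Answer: $- \frac{87625381213679}{94683} \approx -9.2546 \cdot 10^{8}$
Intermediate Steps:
$v{\left(Z,s \right)} = 16$
$k{\left(j \right)} = 16 + j^{2}$ ($k{\left(j \right)} = j j + 16 = j^{2} + 16 = 16 + j^{2}$)
$w{\left(p,S \right)} = -5 + p$
$\left(43959 + \left(-14 + w{\left(-9,10 \right)}\right) 71\right) \left(\frac{1}{47143 + k{\left(218 \right)}} - 22050\right) = \left(43959 + \left(-14 - 14\right) 71\right) \left(\frac{1}{47143 + \left(16 + 218^{2}\right)} - 22050\right) = \left(43959 + \left(-14 - 14\right) 71\right) \left(\frac{1}{47143 + \left(16 + 47524\right)} - 22050\right) = \left(43959 - 1988\right) \left(\frac{1}{47143 + 47540} - 22050\right) = \left(43959 - 1988\right) \left(\frac{1}{94683} - 22050\right) = 41971 \left(\frac{1}{94683} - 22050\right) = 41971 \left(- \frac{2087760149}{94683}\right) = - \frac{87625381213679}{94683}$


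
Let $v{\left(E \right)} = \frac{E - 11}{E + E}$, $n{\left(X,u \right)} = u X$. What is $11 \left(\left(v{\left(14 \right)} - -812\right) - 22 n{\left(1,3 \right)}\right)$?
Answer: $\frac{229801}{28} \approx 8207.2$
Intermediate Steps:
$n{\left(X,u \right)} = X u$
$v{\left(E \right)} = \frac{-11 + E}{2 E}$
$11 \left(\left(v{\left(14 \right)} - -812\right) - 22 n{\left(1,3 \right)}\right) = 11 \left(\left(\frac{-11 + 14}{2 \cdot 14} - -812\right) - 22 \cdot 1 \cdot 3\right) = 11 \left(\left(\frac{1}{2} \cdot \frac{1}{14} \cdot 3 + 812\right) - 66\right) = 11 \left(\left(\frac{3}{28} + 812\right) - 66\right) = 11 \left(\frac{22739}{28} - 66\right) = 11 \cdot \frac{20891}{28} = \frac{229801}{28}$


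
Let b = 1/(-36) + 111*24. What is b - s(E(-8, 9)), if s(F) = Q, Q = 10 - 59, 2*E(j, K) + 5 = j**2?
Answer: 97667/36 ≈ 2713.0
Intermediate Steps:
E(j, K) = -5/2 + j**2/2
Q = -49
b = 95903/36 (b = -1/36 + 2664 = 95903/36 ≈ 2664.0)
s(F) = -49
b - s(E(-8, 9)) = 95903/36 - 1*(-49) = 95903/36 + 49 = 97667/36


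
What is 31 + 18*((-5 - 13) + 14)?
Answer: -41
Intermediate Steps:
31 + 18*((-5 - 13) + 14) = 31 + 18*(-18 + 14) = 31 + 18*(-4) = 31 - 72 = -41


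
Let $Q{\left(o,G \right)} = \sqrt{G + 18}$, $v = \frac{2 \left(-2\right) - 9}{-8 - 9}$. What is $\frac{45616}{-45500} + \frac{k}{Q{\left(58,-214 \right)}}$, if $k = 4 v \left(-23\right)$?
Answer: $- \frac{11404}{11375} + \frac{598 i}{119} \approx -1.0026 + 5.0252 i$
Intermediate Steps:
$v = \frac{13}{17}$ ($v = \frac{-4 - 9}{-17} = \left(-13\right) \left(- \frac{1}{17}\right) = \frac{13}{17} \approx 0.76471$)
$Q{\left(o,G \right)} = \sqrt{18 + G}$
$k = - \frac{1196}{17}$ ($k = 4 \cdot \frac{13}{17} \left(-23\right) = \frac{52}{17} \left(-23\right) = - \frac{1196}{17} \approx -70.353$)
$\frac{45616}{-45500} + \frac{k}{Q{\left(58,-214 \right)}} = \frac{45616}{-45500} - \frac{1196}{17 \sqrt{18 - 214}} = 45616 \left(- \frac{1}{45500}\right) - \frac{1196}{17 \sqrt{-196}} = - \frac{11404}{11375} - \frac{1196}{17 \cdot 14 i} = - \frac{11404}{11375} - \frac{1196 \left(- \frac{i}{14}\right)}{17} = - \frac{11404}{11375} + \frac{598 i}{119}$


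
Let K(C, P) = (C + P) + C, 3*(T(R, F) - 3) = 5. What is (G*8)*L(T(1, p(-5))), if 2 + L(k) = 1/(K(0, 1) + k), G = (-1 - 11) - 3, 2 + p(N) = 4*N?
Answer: 3720/17 ≈ 218.82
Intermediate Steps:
p(N) = -2 + 4*N
T(R, F) = 14/3 (T(R, F) = 3 + (⅓)*5 = 3 + 5/3 = 14/3)
K(C, P) = P + 2*C
G = -15 (G = -12 - 3 = -15)
L(k) = -2 + 1/(1 + k) (L(k) = -2 + 1/((1 + 2*0) + k) = -2 + 1/((1 + 0) + k) = -2 + 1/(1 + k))
(G*8)*L(T(1, p(-5))) = (-15*8)*((-1 - 2*14/3)/(1 + 14/3)) = -120*(-1 - 28/3)/17/3 = -360*(-31)/(17*3) = -120*(-31/17) = 3720/17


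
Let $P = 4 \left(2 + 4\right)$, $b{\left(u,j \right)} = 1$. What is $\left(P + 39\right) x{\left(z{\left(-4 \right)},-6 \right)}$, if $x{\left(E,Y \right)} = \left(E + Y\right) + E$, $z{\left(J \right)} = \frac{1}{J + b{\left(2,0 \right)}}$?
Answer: $-420$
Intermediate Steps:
$z{\left(J \right)} = \frac{1}{1 + J}$ ($z{\left(J \right)} = \frac{1}{J + 1} = \frac{1}{1 + J}$)
$x{\left(E,Y \right)} = Y + 2 E$
$P = 24$ ($P = 4 \cdot 6 = 24$)
$\left(P + 39\right) x{\left(z{\left(-4 \right)},-6 \right)} = \left(24 + 39\right) \left(-6 + \frac{2}{1 - 4}\right) = 63 \left(-6 + \frac{2}{-3}\right) = 63 \left(-6 + 2 \left(- \frac{1}{3}\right)\right) = 63 \left(-6 - \frac{2}{3}\right) = 63 \left(- \frac{20}{3}\right) = -420$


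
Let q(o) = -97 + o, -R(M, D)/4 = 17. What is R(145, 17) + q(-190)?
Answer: -355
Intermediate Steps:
R(M, D) = -68 (R(M, D) = -4*17 = -68)
R(145, 17) + q(-190) = -68 + (-97 - 190) = -68 - 287 = -355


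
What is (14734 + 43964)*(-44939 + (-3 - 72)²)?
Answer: -2307653172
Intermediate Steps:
(14734 + 43964)*(-44939 + (-3 - 72)²) = 58698*(-44939 + (-75)²) = 58698*(-44939 + 5625) = 58698*(-39314) = -2307653172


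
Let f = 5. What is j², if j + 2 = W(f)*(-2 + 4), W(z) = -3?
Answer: 64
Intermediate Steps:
j = -8 (j = -2 - 3*(-2 + 4) = -2 - 3*2 = -2 - 6 = -8)
j² = (-8)² = 64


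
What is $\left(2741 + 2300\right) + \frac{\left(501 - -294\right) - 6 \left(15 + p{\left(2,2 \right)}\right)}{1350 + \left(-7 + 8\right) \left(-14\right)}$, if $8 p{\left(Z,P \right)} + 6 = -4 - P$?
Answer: $\frac{3367745}{668} \approx 5041.5$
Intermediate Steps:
$p{\left(Z,P \right)} = - \frac{5}{4} - \frac{P}{8}$ ($p{\left(Z,P \right)} = - \frac{3}{4} + \frac{-4 - P}{8} = - \frac{3}{4} - \left(\frac{1}{2} + \frac{P}{8}\right) = - \frac{5}{4} - \frac{P}{8}$)
$\left(2741 + 2300\right) + \frac{\left(501 - -294\right) - 6 \left(15 + p{\left(2,2 \right)}\right)}{1350 + \left(-7 + 8\right) \left(-14\right)} = \left(2741 + 2300\right) + \frac{\left(501 - -294\right) - 6 \left(15 - \frac{3}{2}\right)}{1350 + \left(-7 + 8\right) \left(-14\right)} = 5041 + \frac{\left(501 + 294\right) - 6 \left(15 - \frac{3}{2}\right)}{1350 + 1 \left(-14\right)} = 5041 + \frac{795 - 6 \left(15 - \frac{3}{2}\right)}{1350 - 14} = 5041 + \frac{795 - 81}{1336} = 5041 + \left(795 - 81\right) \frac{1}{1336} = 5041 + 714 \cdot \frac{1}{1336} = 5041 + \frac{357}{668} = \frac{3367745}{668}$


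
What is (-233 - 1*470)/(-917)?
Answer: 703/917 ≈ 0.76663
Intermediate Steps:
(-233 - 1*470)/(-917) = (-233 - 470)*(-1/917) = -703*(-1/917) = 703/917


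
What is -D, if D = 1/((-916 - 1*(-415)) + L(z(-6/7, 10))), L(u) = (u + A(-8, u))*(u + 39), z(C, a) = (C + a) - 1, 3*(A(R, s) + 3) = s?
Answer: 49/6399 ≈ 0.0076574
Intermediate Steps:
A(R, s) = -3 + s/3
z(C, a) = -1 + C + a
L(u) = (-3 + 4*u/3)*(39 + u) (L(u) = (u + (-3 + u/3))*(u + 39) = (-3 + 4*u/3)*(39 + u))
D = -49/6399 (D = 1/((-916 - 1*(-415)) + (-117 + 49*(-1 - 6/7 + 10) + 4*(-1 - 6/7 + 10)²/3)) = 1/((-916 + 415) + (-117 + 49*(-1 - 6*⅐ + 10) + 4*(-1 - 6*⅐ + 10)²/3)) = 1/(-501 + (-117 + 49*(-1 - 6/7 + 10) + 4*(-1 - 6/7 + 10)²/3)) = 1/(-501 + (-117 + 49*(57/7) + 4*(57/7)²/3)) = 1/(-501 + (-117 + 399 + (4/3)*(3249/49))) = 1/(-501 + (-117 + 399 + 4332/49)) = 1/(-501 + 18150/49) = 1/(-6399/49) = -49/6399 ≈ -0.0076574)
-D = -1*(-49/6399) = 49/6399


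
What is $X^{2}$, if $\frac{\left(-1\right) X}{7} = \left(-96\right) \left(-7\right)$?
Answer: $22127616$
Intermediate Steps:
$X = -4704$ ($X = - 7 \left(\left(-96\right) \left(-7\right)\right) = \left(-7\right) 672 = -4704$)
$X^{2} = \left(-4704\right)^{2} = 22127616$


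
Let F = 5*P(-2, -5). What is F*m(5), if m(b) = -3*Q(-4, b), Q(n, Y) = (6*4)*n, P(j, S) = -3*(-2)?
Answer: 8640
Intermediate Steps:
P(j, S) = 6
F = 30 (F = 5*6 = 30)
Q(n, Y) = 24*n
m(b) = 288 (m(b) = -72*(-4) = -3*(-96) = 288)
F*m(5) = 30*288 = 8640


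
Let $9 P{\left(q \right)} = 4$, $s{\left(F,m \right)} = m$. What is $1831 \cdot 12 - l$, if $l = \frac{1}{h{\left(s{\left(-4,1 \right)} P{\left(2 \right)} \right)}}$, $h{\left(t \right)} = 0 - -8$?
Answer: $\frac{175775}{8} \approx 21972.0$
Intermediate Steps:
$P{\left(q \right)} = \frac{4}{9}$ ($P{\left(q \right)} = \frac{1}{9} \cdot 4 = \frac{4}{9}$)
$h{\left(t \right)} = 8$ ($h{\left(t \right)} = 0 + 8 = 8$)
$l = \frac{1}{8} \approx 0.125$
$1831 \cdot 12 - l = 1831 \cdot 12 - \frac{1}{8} = 21972 - \frac{1}{8} = \frac{175775}{8}$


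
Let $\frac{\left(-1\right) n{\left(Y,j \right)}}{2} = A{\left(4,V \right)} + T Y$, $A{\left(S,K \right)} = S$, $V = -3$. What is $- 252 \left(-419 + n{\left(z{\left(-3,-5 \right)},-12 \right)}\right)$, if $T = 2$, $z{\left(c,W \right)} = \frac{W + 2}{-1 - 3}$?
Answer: $108360$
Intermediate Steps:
$z{\left(c,W \right)} = - \frac{1}{2} - \frac{W}{4}$ ($z{\left(c,W \right)} = \frac{2 + W}{-4} = \left(2 + W\right) \left(- \frac{1}{4}\right) = - \frac{1}{2} - \frac{W}{4}$)
$n{\left(Y,j \right)} = -8 - 4 Y$ ($n{\left(Y,j \right)} = - 2 \left(4 + 2 Y\right) = -8 - 4 Y$)
$- 252 \left(-419 + n{\left(z{\left(-3,-5 \right)},-12 \right)}\right) = - 252 \left(-419 - \left(8 + 4 \left(- \frac{1}{2} - - \frac{5}{4}\right)\right)\right) = - 252 \left(-419 - \left(8 + 4 \left(- \frac{1}{2} + \frac{5}{4}\right)\right)\right) = - 252 \left(-419 - 11\right) = \left(-252\right) \left(-430\right) = 108360$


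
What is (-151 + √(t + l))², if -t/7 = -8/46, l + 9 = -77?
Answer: 522473/23 - 1510*I*√1794/23 ≈ 22716.0 - 2780.7*I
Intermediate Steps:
l = -86 (l = -9 - 77 = -86)
t = 28/23 (t = -(-56)/46 = -7*(-4/23) = 28/23 ≈ 1.2174)
(-151 + √(t + l))² = (-151 + √(28/23 - 86))² = (-151 + √(-1950/23))² = (-151 + 5*I*√1794/23)²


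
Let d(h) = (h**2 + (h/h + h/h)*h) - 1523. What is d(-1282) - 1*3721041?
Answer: -2081604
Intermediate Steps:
d(h) = -1523 + h**2 + 2*h (d(h) = (h**2 + (1 + 1)*h) - 1523 = (h**2 + 2*h) - 1523 = -1523 + h**2 + 2*h)
d(-1282) - 1*3721041 = (-1523 + (-1282)**2 + 2*(-1282)) - 1*3721041 = (-1523 + 1643524 - 2564) - 3721041 = 1639437 - 3721041 = -2081604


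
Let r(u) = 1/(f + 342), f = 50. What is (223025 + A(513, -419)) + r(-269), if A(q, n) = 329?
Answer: 87554769/392 ≈ 2.2335e+5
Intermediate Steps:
r(u) = 1/392 (r(u) = 1/(50 + 342) = 1/392)
(223025 + A(513, -419)) + r(-269) = (223025 + 329) + 1/392 = 223354 + 1/392 = 87554769/392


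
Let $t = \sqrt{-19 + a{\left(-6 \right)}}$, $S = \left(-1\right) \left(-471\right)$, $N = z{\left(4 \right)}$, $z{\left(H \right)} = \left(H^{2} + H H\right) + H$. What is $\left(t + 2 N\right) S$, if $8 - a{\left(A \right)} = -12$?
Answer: $34383$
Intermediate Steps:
$a{\left(A \right)} = 20$ ($a{\left(A \right)} = 8 - -12 = 8 + 12 = 20$)
$z{\left(H \right)} = H + 2 H^{2}$ ($z{\left(H \right)} = \left(H^{2} + H^{2}\right) + H = 2 H^{2} + H = H + 2 H^{2}$)
$N = 36$ ($N = 4 \left(1 + 2 \cdot 4\right) = 4 \left(1 + 8\right) = 4 \cdot 9 = 36$)
$S = 471$
$t = 1$ ($t = \sqrt{-19 + 20} = \sqrt{1} = 1$)
$\left(t + 2 N\right) S = \left(1 + 2 \cdot 36\right) 471 = \left(1 + 72\right) 471 = 73 \cdot 471 = 34383$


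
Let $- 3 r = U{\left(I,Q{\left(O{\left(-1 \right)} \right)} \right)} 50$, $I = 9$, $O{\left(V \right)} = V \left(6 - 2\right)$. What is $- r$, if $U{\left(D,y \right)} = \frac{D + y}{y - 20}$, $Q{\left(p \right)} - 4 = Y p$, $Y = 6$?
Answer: $\frac{55}{12} \approx 4.5833$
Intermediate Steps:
$O{\left(V \right)} = 4 V$ ($O{\left(V \right)} = V 4 = 4 V$)
$Q{\left(p \right)} = 4 + 6 p$
$U{\left(D,y \right)} = \frac{D + y}{-20 + y}$
$r = - \frac{55}{12}$ ($r = - \frac{\frac{9 + \left(4 + 6 \cdot 4 \left(-1\right)\right)}{-20 + \left(4 + 6 \cdot 4 \left(-1\right)\right)} 50}{3} = - \frac{\frac{9 + \left(4 + 6 \left(-4\right)\right)}{-20 + \left(4 + 6 \left(-4\right)\right)} 50}{3} = - \frac{\frac{9 + \left(4 - 24\right)}{-20 + \left(4 - 24\right)} 50}{3} = - \frac{\frac{9 - 20}{-20 - 20} \cdot 50}{3} = - \frac{\frac{1}{-40} \left(-11\right) 50}{3} = - \frac{\left(- \frac{1}{40}\right) \left(-11\right) 50}{3} = - \frac{\frac{11}{40} \cdot 50}{3} = \left(- \frac{1}{3}\right) \frac{55}{4} = - \frac{55}{12} \approx -4.5833$)
$- r = \left(-1\right) \left(- \frac{55}{12}\right) = \frac{55}{12}$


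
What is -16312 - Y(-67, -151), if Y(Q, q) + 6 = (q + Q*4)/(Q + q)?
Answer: -3555127/218 ≈ -16308.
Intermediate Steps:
Y(Q, q) = -6 + (q + 4*Q)/(Q + q) (Y(Q, q) = -6 + (q + Q*4)/(Q + q) = -6 + (q + 4*Q)/(Q + q))
-16312 - Y(-67, -151) = -16312 - (-5*(-151) - 2*(-67))/(-67 - 151) = -16312 - (755 + 134)/(-218) = -16312 - (-1)*889/218 = -16312 - 1*(-889/218) = -16312 + 889/218 = -3555127/218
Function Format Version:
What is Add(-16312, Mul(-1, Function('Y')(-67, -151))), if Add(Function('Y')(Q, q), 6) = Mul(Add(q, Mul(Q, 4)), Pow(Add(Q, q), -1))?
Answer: Rational(-3555127, 218) ≈ -16308.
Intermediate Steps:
Function('Y')(Q, q) = Add(-6, Mul(Pow(Add(Q, q), -1), Add(q, Mul(4, Q)))) (Function('Y')(Q, q) = Add(-6, Mul(Add(q, Mul(Q, 4)), Pow(Add(Q, q), -1))) = Add(-6, Mul(Add(q, Mul(4, Q)), Pow(Add(Q, q), -1))) = Add(-6, Mul(Pow(Add(Q, q), -1), Add(q, Mul(4, Q)))))
Add(-16312, Mul(-1, Function('Y')(-67, -151))) = Add(-16312, Mul(-1, Mul(Pow(Add(-67, -151), -1), Add(Mul(-5, -151), Mul(-2, -67))))) = Add(-16312, Mul(-1, Mul(Pow(-218, -1), Add(755, 134)))) = Add(-16312, Mul(-1, Mul(Rational(-1, 218), 889))) = Add(-16312, Mul(-1, Rational(-889, 218))) = Add(-16312, Rational(889, 218)) = Rational(-3555127, 218)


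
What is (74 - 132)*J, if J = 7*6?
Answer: -2436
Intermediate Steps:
J = 42
(74 - 132)*J = (74 - 132)*42 = -58*42 = -2436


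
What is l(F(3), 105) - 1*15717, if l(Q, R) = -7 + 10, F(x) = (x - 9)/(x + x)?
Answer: -15714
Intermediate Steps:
F(x) = (-9 + x)/(2*x) (F(x) = (-9 + x)/((2*x)) = (-9 + x)*(1/(2*x)) = (-9 + x)/(2*x))
l(Q, R) = 3
l(F(3), 105) - 1*15717 = 3 - 1*15717 = 3 - 15717 = -15714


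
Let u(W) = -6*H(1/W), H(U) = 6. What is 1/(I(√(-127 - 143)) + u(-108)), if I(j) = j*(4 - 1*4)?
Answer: -1/36 ≈ -0.027778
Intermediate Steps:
I(j) = 0 (I(j) = j*(4 - 4) = j*0 = 0)
u(W) = -36 (u(W) = -6*6 = -36)
1/(I(√(-127 - 143)) + u(-108)) = 1/(0 - 36) = 1/(-36) = -1/36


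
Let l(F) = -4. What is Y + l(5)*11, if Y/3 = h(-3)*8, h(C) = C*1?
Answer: -116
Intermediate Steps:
h(C) = C
Y = -72 (Y = 3*(-3*8) = 3*(-24) = -72)
Y + l(5)*11 = -72 - 4*11 = -72 - 44 = -116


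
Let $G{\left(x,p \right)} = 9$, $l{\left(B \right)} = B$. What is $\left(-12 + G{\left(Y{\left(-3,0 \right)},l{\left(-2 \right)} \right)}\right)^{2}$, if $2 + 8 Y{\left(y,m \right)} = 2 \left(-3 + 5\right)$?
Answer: $9$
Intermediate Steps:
$Y{\left(y,m \right)} = \frac{1}{4}$ ($Y{\left(y,m \right)} = - \frac{1}{4} + \frac{2 \left(-3 + 5\right)}{8} = - \frac{1}{4} + \frac{2 \cdot 2}{8} = - \frac{1}{4} + \frac{1}{8} \cdot 4 = - \frac{1}{4} + \frac{1}{2} = \frac{1}{4}$)
$\left(-12 + G{\left(Y{\left(-3,0 \right)},l{\left(-2 \right)} \right)}\right)^{2} = \left(-12 + 9\right)^{2} = \left(-3\right)^{2} = 9$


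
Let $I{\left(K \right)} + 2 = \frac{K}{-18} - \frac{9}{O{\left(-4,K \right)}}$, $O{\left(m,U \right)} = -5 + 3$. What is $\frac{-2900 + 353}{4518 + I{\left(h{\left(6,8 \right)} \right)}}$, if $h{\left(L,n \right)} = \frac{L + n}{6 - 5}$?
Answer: $- \frac{45846}{81355} \approx -0.56353$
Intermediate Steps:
$O{\left(m,U \right)} = -2$
$h{\left(L,n \right)} = L + n$ ($h{\left(L,n \right)} = \frac{L + n}{1} = \left(L + n\right) 1 = L + n$)
$I{\left(K \right)} = \frac{5}{2} - \frac{K}{18}$ ($I{\left(K \right)} = -2 + \left(\frac{K}{-18} - \frac{9}{-2}\right) = -2 + \left(K \left(- \frac{1}{18}\right) - - \frac{9}{2}\right) = -2 - \left(- \frac{9}{2} + \frac{K}{18}\right) = \frac{5}{2} - \frac{K}{18}$)
$\frac{-2900 + 353}{4518 + I{\left(h{\left(6,8 \right)} \right)}} = \frac{-2900 + 353}{4518 + \left(\frac{5}{2} - \frac{6 + 8}{18}\right)} = - \frac{2547}{4518 + \left(\frac{5}{2} - \frac{7}{9}\right)} = - \frac{2547}{4518 + \frac{31}{18}} = - \frac{2547}{\frac{81355}{18}} = \left(-2547\right) \frac{18}{81355} = - \frac{45846}{81355}$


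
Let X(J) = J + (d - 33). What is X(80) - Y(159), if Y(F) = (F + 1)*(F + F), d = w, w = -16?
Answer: -50849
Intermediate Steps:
d = -16
X(J) = -49 + J (X(J) = J + (-16 - 33) = J - 49 = -49 + J)
Y(F) = 2*F*(1 + F) (Y(F) = (1 + F)*(2*F) = 2*F*(1 + F))
X(80) - Y(159) = (-49 + 80) - 2*159*(1 + 159) = 31 - 2*159*160 = 31 - 1*50880 = 31 - 50880 = -50849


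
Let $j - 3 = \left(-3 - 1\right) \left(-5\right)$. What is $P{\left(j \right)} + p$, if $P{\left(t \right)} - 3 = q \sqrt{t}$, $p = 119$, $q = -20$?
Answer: $122 - 20 \sqrt{23} \approx 26.083$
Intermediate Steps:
$j = 23$ ($j = 3 + \left(-3 - 1\right) \left(-5\right) = 3 - -20 = 3 + 20 = 23$)
$P{\left(t \right)} = 3 - 20 \sqrt{t}$
$P{\left(j \right)} + p = \left(3 - 20 \sqrt{23}\right) + 119 = 122 - 20 \sqrt{23}$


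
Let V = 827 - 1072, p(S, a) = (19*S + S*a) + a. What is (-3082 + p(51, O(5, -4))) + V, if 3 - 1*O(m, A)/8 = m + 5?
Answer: -5270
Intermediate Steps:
O(m, A) = -16 - 8*m (O(m, A) = 24 - 8*(m + 5) = 24 - 8*(5 + m) = 24 + (-40 - 8*m) = -16 - 8*m)
p(S, a) = a + 19*S + S*a
V = -245
(-3082 + p(51, O(5, -4))) + V = (-3082 + ((-16 - 8*5) + 19*51 + 51*(-16 - 8*5))) - 245 = (-3082 + ((-16 - 40) + 969 + 51*(-16 - 40))) - 245 = (-3082 + (-56 + 969 + 51*(-56))) - 245 = (-3082 + (-56 + 969 - 2856)) - 245 = (-3082 - 1943) - 245 = -5025 - 245 = -5270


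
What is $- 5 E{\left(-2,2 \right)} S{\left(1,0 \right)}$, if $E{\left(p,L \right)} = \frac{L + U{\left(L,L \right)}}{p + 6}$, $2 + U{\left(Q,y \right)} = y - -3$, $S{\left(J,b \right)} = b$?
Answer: $0$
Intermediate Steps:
$U{\left(Q,y \right)} = 1 + y$ ($U{\left(Q,y \right)} = -2 + \left(y - -3\right) = -2 + \left(y + 3\right) = -2 + \left(3 + y\right) = 1 + y$)
$E{\left(p,L \right)} = \frac{1 + 2 L}{6 + p}$ ($E{\left(p,L \right)} = \frac{L + \left(1 + L\right)}{p + 6} = \frac{1 + 2 L}{6 + p}$)
$- 5 E{\left(-2,2 \right)} S{\left(1,0 \right)} = - 5 \frac{1 + 2 \cdot 2}{6 - 2} \cdot 0 = - 5 \frac{1 + 4}{4} \cdot 0 = - 5 \cdot \frac{1}{4} \cdot 5 \cdot 0 = \left(-5\right) \frac{5}{4} \cdot 0 = \left(- \frac{25}{4}\right) 0 = 0$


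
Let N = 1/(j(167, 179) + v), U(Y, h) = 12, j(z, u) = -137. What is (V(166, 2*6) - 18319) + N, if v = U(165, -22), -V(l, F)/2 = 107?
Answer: -2316626/125 ≈ -18533.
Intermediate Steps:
V(l, F) = -214 (V(l, F) = -2*107 = -214)
v = 12
N = -1/125 (N = 1/(-137 + 12) = 1/(-125) = -1/125 ≈ -0.0080000)
(V(166, 2*6) - 18319) + N = (-214 - 18319) - 1/125 = -18533 - 1/125 = -2316626/125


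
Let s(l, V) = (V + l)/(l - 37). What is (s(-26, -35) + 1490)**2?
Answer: 8823032761/3969 ≈ 2.2230e+6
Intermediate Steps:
s(l, V) = (V + l)/(-37 + l)
(s(-26, -35) + 1490)**2 = ((-35 - 26)/(-37 - 26) + 1490)**2 = (-61/(-63) + 1490)**2 = (-1/63*(-61) + 1490)**2 = (61/63 + 1490)**2 = (93931/63)**2 = 8823032761/3969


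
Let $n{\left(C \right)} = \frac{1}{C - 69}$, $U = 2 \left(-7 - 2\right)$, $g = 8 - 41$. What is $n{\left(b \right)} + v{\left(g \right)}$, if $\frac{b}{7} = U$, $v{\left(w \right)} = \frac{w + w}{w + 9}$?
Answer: $\frac{2141}{780} \approx 2.7449$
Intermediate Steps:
$g = -33$
$v{\left(w \right)} = \frac{2 w}{9 + w}$
$U = -18$ ($U = 2 \left(-9\right) = -18$)
$b = -126$ ($b = 7 \left(-18\right) = -126$)
$n{\left(C \right)} = \frac{1}{-69 + C}$
$n{\left(b \right)} + v{\left(g \right)} = \frac{1}{-69 - 126} + 2 \left(-33\right) \frac{1}{9 - 33} = \frac{1}{-195} + 2 \left(-33\right) \frac{1}{-24} = - \frac{1}{195} + 2 \left(-33\right) \left(- \frac{1}{24}\right) = - \frac{1}{195} + \frac{11}{4} = \frac{2141}{780}$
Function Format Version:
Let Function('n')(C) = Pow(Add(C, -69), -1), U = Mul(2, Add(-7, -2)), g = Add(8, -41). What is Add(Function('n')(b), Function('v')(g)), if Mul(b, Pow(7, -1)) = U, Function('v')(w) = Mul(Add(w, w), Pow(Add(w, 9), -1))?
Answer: Rational(2141, 780) ≈ 2.7449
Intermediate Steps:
g = -33
Function('v')(w) = Mul(2, w, Pow(Add(9, w), -1)) (Function('v')(w) = Mul(Mul(2, w), Pow(Add(9, w), -1)) = Mul(2, w, Pow(Add(9, w), -1)))
U = -18 (U = Mul(2, -9) = -18)
b = -126 (b = Mul(7, -18) = -126)
Function('n')(C) = Pow(Add(-69, C), -1)
Add(Function('n')(b), Function('v')(g)) = Add(Pow(Add(-69, -126), -1), Mul(2, -33, Pow(Add(9, -33), -1))) = Add(Pow(-195, -1), Mul(2, -33, Pow(-24, -1))) = Add(Rational(-1, 195), Mul(2, -33, Rational(-1, 24))) = Add(Rational(-1, 195), Rational(11, 4)) = Rational(2141, 780)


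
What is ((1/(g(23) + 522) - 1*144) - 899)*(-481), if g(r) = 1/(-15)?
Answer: 3927668992/7829 ≈ 5.0168e+5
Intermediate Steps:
g(r) = -1/15
((1/(g(23) + 522) - 1*144) - 899)*(-481) = ((1/(-1/15 + 522) - 1*144) - 899)*(-481) = ((1/(7829/15) - 144) - 899)*(-481) = ((15/7829 - 144) - 899)*(-481) = (-1127361/7829 - 899)*(-481) = -8165632/7829*(-481) = 3927668992/7829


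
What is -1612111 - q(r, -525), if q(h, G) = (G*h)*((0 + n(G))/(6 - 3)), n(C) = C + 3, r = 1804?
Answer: -166407511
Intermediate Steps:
n(C) = 3 + C
q(h, G) = G*h*(1 + G/3) (q(h, G) = (G*h)*((0 + (3 + G))/(6 - 3)) = (G*h)*((3 + G)/3) = (G*h)*((3 + G)*(1/3)) = (G*h)*(1 + G/3) = G*h*(1 + G/3))
-1612111 - q(r, -525) = -1612111 - (-525)*1804*(3 - 525)/3 = -1612111 - (-525)*1804*(-522)/3 = -1612111 - 1*164795400 = -1612111 - 164795400 = -166407511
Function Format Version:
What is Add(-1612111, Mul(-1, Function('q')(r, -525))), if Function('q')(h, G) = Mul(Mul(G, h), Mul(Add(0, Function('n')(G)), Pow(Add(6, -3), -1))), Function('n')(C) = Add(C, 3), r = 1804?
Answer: -166407511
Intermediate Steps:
Function('n')(C) = Add(3, C)
Function('q')(h, G) = Mul(G, h, Add(1, Mul(Rational(1, 3), G))) (Function('q')(h, G) = Mul(Mul(G, h), Mul(Add(0, Add(3, G)), Pow(Add(6, -3), -1))) = Mul(Mul(G, h), Mul(Add(3, G), Pow(3, -1))) = Mul(Mul(G, h), Mul(Add(3, G), Rational(1, 3))) = Mul(Mul(G, h), Add(1, Mul(Rational(1, 3), G))) = Mul(G, h, Add(1, Mul(Rational(1, 3), G))))
Add(-1612111, Mul(-1, Function('q')(r, -525))) = Add(-1612111, Mul(-1, Mul(Rational(1, 3), -525, 1804, Add(3, -525)))) = Add(-1612111, Mul(-1, Mul(Rational(1, 3), -525, 1804, -522))) = Add(-1612111, Mul(-1, 164795400)) = Add(-1612111, -164795400) = -166407511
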